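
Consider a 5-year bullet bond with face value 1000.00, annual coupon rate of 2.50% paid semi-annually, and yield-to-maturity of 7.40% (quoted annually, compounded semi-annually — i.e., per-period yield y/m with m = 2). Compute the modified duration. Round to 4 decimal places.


Answer: Modified duration = 4.5233

Derivation:
Coupon per period c = face * coupon_rate / m = 12.500000
Periods per year m = 2; per-period yield y/m = 0.037000
Number of cashflows N = 10
Cashflows (t years, CF_t, discount factor 1/(1+y/m)^(m*t), PV):
  t = 0.5000: CF_t = 12.500000, DF = 0.964320, PV = 12.054002
  t = 1.0000: CF_t = 12.500000, DF = 0.929913, PV = 11.623917
  t = 1.5000: CF_t = 12.500000, DF = 0.896734, PV = 11.209177
  t = 2.0000: CF_t = 12.500000, DF = 0.864739, PV = 10.809236
  t = 2.5000: CF_t = 12.500000, DF = 0.833885, PV = 10.423564
  t = 3.0000: CF_t = 12.500000, DF = 0.804132, PV = 10.051653
  t = 3.5000: CF_t = 12.500000, DF = 0.775441, PV = 9.693011
  t = 4.0000: CF_t = 12.500000, DF = 0.747773, PV = 9.347166
  t = 4.5000: CF_t = 12.500000, DF = 0.721093, PV = 9.013661
  t = 5.0000: CF_t = 1012.500000, DF = 0.695364, PV = 704.056428
Price P = sum_t PV_t = 798.281815
First compute Macaulay numerator sum_t t * PV_t:
  t * PV_t at t = 0.5000: 6.027001
  t * PV_t at t = 1.0000: 11.623917
  t * PV_t at t = 1.5000: 16.813766
  t * PV_t at t = 2.0000: 21.618471
  t * PV_t at t = 2.5000: 26.058910
  t * PV_t at t = 3.0000: 30.154958
  t * PV_t at t = 3.5000: 33.925539
  t * PV_t at t = 4.0000: 37.388665
  t * PV_t at t = 4.5000: 40.561473
  t * PV_t at t = 5.0000: 3520.282141
Macaulay duration D = 3744.454841 / 798.281815 = 4.690643
Modified duration = D / (1 + y/m) = 4.690643 / (1 + 0.037000) = 4.523281


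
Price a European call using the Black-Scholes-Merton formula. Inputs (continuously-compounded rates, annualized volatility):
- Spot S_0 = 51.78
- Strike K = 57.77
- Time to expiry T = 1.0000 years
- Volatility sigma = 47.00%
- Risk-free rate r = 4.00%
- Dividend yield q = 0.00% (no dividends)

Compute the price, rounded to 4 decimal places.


Answer: Price = 8.2105

Derivation:
d1 = (ln(S/K) + (r - q + 0.5*sigma^2) * T) / (sigma * sqrt(T)) = 0.08720078
d2 = d1 - sigma * sqrt(T) = -0.38279922
exp(-rT) = 0.96078944; exp(-qT) = 1.00000000
C = S_0 * exp(-qT) * N(d1) - K * exp(-rT) * N(d2)
N(d1) = 0.53474404; N(d2) = 0.35093432
C = 51.7800 * 1.00000000 * 0.53474404 - 57.7700 * 0.96078944 * 0.35093432 = 8.2105


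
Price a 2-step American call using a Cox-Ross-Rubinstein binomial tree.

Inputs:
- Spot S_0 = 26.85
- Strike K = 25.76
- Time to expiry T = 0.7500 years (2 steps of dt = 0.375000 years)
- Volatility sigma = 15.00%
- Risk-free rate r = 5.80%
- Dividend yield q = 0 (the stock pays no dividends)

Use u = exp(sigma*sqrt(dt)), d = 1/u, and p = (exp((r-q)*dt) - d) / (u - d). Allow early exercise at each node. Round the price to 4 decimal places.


dt = T/N = 0.375000
u = exp(sigma*sqrt(dt)) = 1.096207; d = 1/u = 0.912237
p = (exp((r-q)*dt) - d) / (u - d) = 0.596573
Discount per step: exp(-r*dt) = 0.978485
Stock lattice S(k, i) with i counting down-moves:
  k=0: S(0,0) = 26.8500
  k=1: S(1,0) = 29.4332; S(1,1) = 24.4936
  k=2: S(2,0) = 32.2648; S(2,1) = 26.8500; S(2,2) = 22.3439
Terminal payoffs V(N, i) = max(S_T - K, 0):
  V(2,0) = 6.504823; V(2,1) = 1.090000; V(2,2) = 0.000000
Backward induction: V(k, i) = exp(-r*dt) * [p * V(k+1, i) + (1-p) * V(k+1, i+1)]; then take max(V_cont, immediate exercise) for American.
  V(1,0) = exp(-r*dt) * [p*6.504823 + (1-p)*1.090000] = 4.227384; exercise = 3.673153; V(1,0) = max -> 4.227384
  V(1,1) = exp(-r*dt) * [p*1.090000 + (1-p)*0.000000] = 0.636274; exercise = 0.000000; V(1,1) = max -> 0.636274
  V(0,0) = exp(-r*dt) * [p*4.227384 + (1-p)*0.636274] = 2.718850; exercise = 1.090000; V(0,0) = max -> 2.718850

Answer: Price = V(0,0) = 2.7189


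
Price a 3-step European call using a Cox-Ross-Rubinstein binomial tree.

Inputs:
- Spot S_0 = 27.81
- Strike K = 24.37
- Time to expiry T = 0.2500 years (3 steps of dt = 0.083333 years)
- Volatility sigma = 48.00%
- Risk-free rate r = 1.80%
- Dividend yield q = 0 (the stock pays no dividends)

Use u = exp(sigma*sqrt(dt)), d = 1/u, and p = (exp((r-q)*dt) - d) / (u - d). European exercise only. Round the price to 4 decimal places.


Answer: Price = V(0,0) = 4.4997

Derivation:
dt = T/N = 0.083333
u = exp(sigma*sqrt(dt)) = 1.148623; d = 1/u = 0.870607
p = (exp((r-q)*dt) - d) / (u - d) = 0.470814
Discount per step: exp(-r*dt) = 0.998501
Stock lattice S(k, i) with i counting down-moves:
  k=0: S(0,0) = 27.8100
  k=1: S(1,0) = 31.9432; S(1,1) = 24.2116
  k=2: S(2,0) = 36.6907; S(2,1) = 27.8100; S(2,2) = 21.0788
  k=3: S(3,0) = 42.1438; S(3,1) = 31.9432; S(3,2) = 24.2116; S(3,3) = 18.3514
Terminal payoffs V(N, i) = max(S_T - K, 0):
  V(3,0) = 17.773812; V(3,1) = 7.573213; V(3,2) = 0.000000; V(3,3) = 0.000000
Backward induction: V(k, i) = exp(-r*dt) * [p * V(k+1, i) + (1-p) * V(k+1, i+1)].
  V(2,0) = exp(-r*dt) * [p*17.773812 + (1-p)*7.573213] = 12.357245
  V(2,1) = exp(-r*dt) * [p*7.573213 + (1-p)*0.000000] = 3.560228
  V(2,2) = exp(-r*dt) * [p*0.000000 + (1-p)*0.000000] = 0.000000
  V(1,0) = exp(-r*dt) * [p*12.357245 + (1-p)*3.560228] = 7.690440
  V(1,1) = exp(-r*dt) * [p*3.560228 + (1-p)*0.000000] = 1.673692
  V(0,0) = exp(-r*dt) * [p*7.690440 + (1-p)*1.673692] = 4.499705


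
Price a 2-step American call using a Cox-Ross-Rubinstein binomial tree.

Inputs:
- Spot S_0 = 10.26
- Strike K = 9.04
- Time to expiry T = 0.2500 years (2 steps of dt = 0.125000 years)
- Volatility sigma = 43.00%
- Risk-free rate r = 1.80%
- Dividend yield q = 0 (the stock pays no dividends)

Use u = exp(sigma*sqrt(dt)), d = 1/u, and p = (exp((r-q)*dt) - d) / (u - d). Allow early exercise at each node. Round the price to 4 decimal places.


dt = T/N = 0.125000
u = exp(sigma*sqrt(dt)) = 1.164193; d = 1/u = 0.858964
p = (exp((r-q)*dt) - d) / (u - d) = 0.469446
Discount per step: exp(-r*dt) = 0.997753
Stock lattice S(k, i) with i counting down-moves:
  k=0: S(0,0) = 10.2600
  k=1: S(1,0) = 11.9446; S(1,1) = 8.8130
  k=2: S(2,0) = 13.9058; S(2,1) = 10.2600; S(2,2) = 7.5700
Terminal payoffs V(N, i) = max(S_T - K, 0):
  V(2,0) = 4.865838; V(2,1) = 1.220000; V(2,2) = 0.000000
Backward induction: V(k, i) = exp(-r*dt) * [p * V(k+1, i) + (1-p) * V(k+1, i+1)]; then take max(V_cont, immediate exercise) for American.
  V(1,0) = exp(-r*dt) * [p*4.865838 + (1-p)*1.220000] = 2.924935; exercise = 2.904618; V(1,0) = max -> 2.924935
  V(1,1) = exp(-r*dt) * [p*1.220000 + (1-p)*0.000000] = 0.571437; exercise = 0.000000; V(1,1) = max -> 0.571437
  V(0,0) = exp(-r*dt) * [p*2.924935 + (1-p)*0.571437] = 1.672509; exercise = 1.220000; V(0,0) = max -> 1.672509

Answer: Price = V(0,0) = 1.6725


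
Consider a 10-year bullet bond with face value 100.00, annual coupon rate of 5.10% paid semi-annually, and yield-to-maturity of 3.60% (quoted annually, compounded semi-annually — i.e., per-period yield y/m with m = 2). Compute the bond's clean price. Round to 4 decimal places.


Coupon per period c = face * coupon_rate / m = 2.550000
Periods per year m = 2; per-period yield y/m = 0.018000
Number of cashflows N = 20
Cashflows (t years, CF_t, discount factor 1/(1+y/m)^(m*t), PV):
  t = 0.5000: CF_t = 2.550000, DF = 0.982318, PV = 2.504912
  t = 1.0000: CF_t = 2.550000, DF = 0.964949, PV = 2.460620
  t = 1.5000: CF_t = 2.550000, DF = 0.947887, PV = 2.417112
  t = 2.0000: CF_t = 2.550000, DF = 0.931127, PV = 2.374374
  t = 2.5000: CF_t = 2.550000, DF = 0.914663, PV = 2.332391
  t = 3.0000: CF_t = 2.550000, DF = 0.898490, PV = 2.291150
  t = 3.5000: CF_t = 2.550000, DF = 0.882603, PV = 2.250638
  t = 4.0000: CF_t = 2.550000, DF = 0.866997, PV = 2.210843
  t = 4.5000: CF_t = 2.550000, DF = 0.851667, PV = 2.171752
  t = 5.0000: CF_t = 2.550000, DF = 0.836608, PV = 2.133351
  t = 5.5000: CF_t = 2.550000, DF = 0.821816, PV = 2.095630
  t = 6.0000: CF_t = 2.550000, DF = 0.807285, PV = 2.058576
  t = 6.5000: CF_t = 2.550000, DF = 0.793010, PV = 2.022177
  t = 7.0000: CF_t = 2.550000, DF = 0.778989, PV = 1.986421
  t = 7.5000: CF_t = 2.550000, DF = 0.765215, PV = 1.951298
  t = 8.0000: CF_t = 2.550000, DF = 0.751684, PV = 1.916795
  t = 8.5000: CF_t = 2.550000, DF = 0.738393, PV = 1.882903
  t = 9.0000: CF_t = 2.550000, DF = 0.725337, PV = 1.849610
  t = 9.5000: CF_t = 2.550000, DF = 0.712512, PV = 1.816906
  t = 10.0000: CF_t = 102.550000, DF = 0.699914, PV = 71.776141
Price P = sum_t PV_t = 112.503599

Answer: Price = 112.5036


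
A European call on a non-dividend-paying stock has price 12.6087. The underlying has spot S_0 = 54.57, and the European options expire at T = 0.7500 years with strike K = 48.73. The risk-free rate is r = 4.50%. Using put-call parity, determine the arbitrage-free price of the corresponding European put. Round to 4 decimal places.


Put-call parity: C - P = S_0 * exp(-qT) - K * exp(-rT).
S_0 * exp(-qT) = 54.5700 * 1.00000000 = 54.57000000
K * exp(-rT) = 48.7300 * 0.96681318 = 47.11280615
P = C - S*exp(-qT) + K*exp(-rT)
P = 12.6087 - 54.57000000 + 47.11280615 = 5.1515

Answer: Put price = 5.1515


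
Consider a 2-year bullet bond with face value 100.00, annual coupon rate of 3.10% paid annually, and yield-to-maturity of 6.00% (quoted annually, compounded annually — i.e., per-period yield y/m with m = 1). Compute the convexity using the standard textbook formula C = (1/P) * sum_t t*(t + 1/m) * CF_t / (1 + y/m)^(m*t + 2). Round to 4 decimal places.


Coupon per period c = face * coupon_rate / m = 3.100000
Periods per year m = 1; per-period yield y/m = 0.060000
Number of cashflows N = 2
Cashflows (t years, CF_t, discount factor 1/(1+y/m)^(m*t), PV):
  t = 1.0000: CF_t = 3.100000, DF = 0.943396, PV = 2.924528
  t = 2.0000: CF_t = 103.100000, DF = 0.889996, PV = 91.758633
Price P = sum_t PV_t = 94.683161
Convexity numerator sum_t t*(t + 1/m) * CF_t / (1+y/m)^(m*t + 2):
  t = 1.0000: term = 5.205640
  t = 2.0000: term = 489.989140
Convexity = (1/P) * sum = 495.194780 / 94.683161 = 5.230019

Answer: Convexity = 5.2300


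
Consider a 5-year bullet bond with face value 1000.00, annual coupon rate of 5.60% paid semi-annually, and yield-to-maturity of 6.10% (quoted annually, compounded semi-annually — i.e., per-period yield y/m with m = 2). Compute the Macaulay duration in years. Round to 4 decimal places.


Answer: Macaulay duration = 4.4222 years

Derivation:
Coupon per period c = face * coupon_rate / m = 28.000000
Periods per year m = 2; per-period yield y/m = 0.030500
Number of cashflows N = 10
Cashflows (t years, CF_t, discount factor 1/(1+y/m)^(m*t), PV):
  t = 0.5000: CF_t = 28.000000, DF = 0.970403, PV = 27.171276
  t = 1.0000: CF_t = 28.000000, DF = 0.941681, PV = 26.367080
  t = 1.5000: CF_t = 28.000000, DF = 0.913810, PV = 25.586686
  t = 2.0000: CF_t = 28.000000, DF = 0.886764, PV = 24.829390
  t = 2.5000: CF_t = 28.000000, DF = 0.860518, PV = 24.094507
  t = 3.0000: CF_t = 28.000000, DF = 0.835049, PV = 23.381375
  t = 3.5000: CF_t = 28.000000, DF = 0.810334, PV = 22.689350
  t = 4.0000: CF_t = 28.000000, DF = 0.786350, PV = 22.017807
  t = 4.5000: CF_t = 28.000000, DF = 0.763076, PV = 21.366140
  t = 5.0000: CF_t = 1028.000000, DF = 0.740491, PV = 761.225194
Price P = sum_t PV_t = 978.728806
Macaulay numerator sum_t t * PV_t:
  t * PV_t at t = 0.5000: 13.585638
  t * PV_t at t = 1.0000: 26.367080
  t * PV_t at t = 1.5000: 38.380029
  t * PV_t at t = 2.0000: 49.658780
  t * PV_t at t = 2.5000: 60.236268
  t * PV_t at t = 3.0000: 70.144126
  t * PV_t at t = 3.5000: 79.412726
  t * PV_t at t = 4.0000: 88.071228
  t * PV_t at t = 4.5000: 96.147629
  t * PV_t at t = 5.0000: 3806.125970
Macaulay duration D = (sum_t t * PV_t) / P = 4328.129475 / 978.728806 = 4.422195


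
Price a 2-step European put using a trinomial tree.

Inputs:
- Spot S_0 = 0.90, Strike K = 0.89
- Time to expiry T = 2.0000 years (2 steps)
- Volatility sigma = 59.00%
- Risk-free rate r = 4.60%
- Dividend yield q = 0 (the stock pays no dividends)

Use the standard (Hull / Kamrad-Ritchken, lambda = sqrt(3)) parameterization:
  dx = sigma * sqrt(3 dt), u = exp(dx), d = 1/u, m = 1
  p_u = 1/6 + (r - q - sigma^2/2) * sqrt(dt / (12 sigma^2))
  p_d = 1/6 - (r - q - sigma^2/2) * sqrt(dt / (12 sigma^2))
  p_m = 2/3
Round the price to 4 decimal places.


dt = T/N = 1.000000; dx = sigma*sqrt(3*dt) = 1.021910
u = exp(dx) = 2.778497; d = 1/u = 0.359907
p_u = 0.104014, p_m = 0.666667, p_d = 0.229319
Discount per step: exp(-r*dt) = 0.955042
Stock lattice S(k, j) with j the centered position index:
  k=0: S(0,+0) = 0.9000
  k=1: S(1,-1) = 0.3239; S(1,+0) = 0.9000; S(1,+1) = 2.5006
  k=2: S(2,-2) = 0.1166; S(2,-1) = 0.3239; S(2,+0) = 0.9000; S(2,+1) = 2.5006; S(2,+2) = 6.9480
Terminal payoffs V(N, j) = max(K - S_T, 0):
  V(2,-2) = 0.773420; V(2,-1) = 0.566084; V(2,+0) = 0.000000; V(2,+1) = 0.000000; V(2,+2) = 0.000000
Backward induction: V(k, j) = exp(-r*dt) * [p_u * V(k+1, j+1) + p_m * V(k+1, j) + p_d * V(k+1, j-1)]
  V(1,-1) = exp(-r*dt) * [p_u*0.000000 + p_m*0.566084 + p_d*0.773420] = 0.529809
  V(1,+0) = exp(-r*dt) * [p_u*0.000000 + p_m*0.000000 + p_d*0.566084] = 0.123978
  V(1,+1) = exp(-r*dt) * [p_u*0.000000 + p_m*0.000000 + p_d*0.000000] = 0.000000
  V(0,+0) = exp(-r*dt) * [p_u*0.000000 + p_m*0.123978 + p_d*0.529809] = 0.194969

Answer: Price = V(0,0) = 0.1950


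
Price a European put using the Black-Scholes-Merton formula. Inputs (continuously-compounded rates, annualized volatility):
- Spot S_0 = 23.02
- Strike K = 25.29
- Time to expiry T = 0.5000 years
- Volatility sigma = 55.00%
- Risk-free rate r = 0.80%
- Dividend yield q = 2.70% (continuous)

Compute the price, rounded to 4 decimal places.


Answer: Price = 5.0598

Derivation:
d1 = (ln(S/K) + (r - q + 0.5*sigma^2) * T) / (sigma * sqrt(T)) = -0.07179231
d2 = d1 - sigma * sqrt(T) = -0.46070104
exp(-rT) = 0.99600799; exp(-qT) = 0.98659072
P = K * exp(-rT) * N(-d2) - S_0 * exp(-qT) * N(-d1)
N(-d1) = 0.52861640; N(-d2) = 0.67749345
P = 25.2900 * 0.99600799 * 0.67749345 - 23.0200 * 0.98659072 * 0.52861640 = 5.0598


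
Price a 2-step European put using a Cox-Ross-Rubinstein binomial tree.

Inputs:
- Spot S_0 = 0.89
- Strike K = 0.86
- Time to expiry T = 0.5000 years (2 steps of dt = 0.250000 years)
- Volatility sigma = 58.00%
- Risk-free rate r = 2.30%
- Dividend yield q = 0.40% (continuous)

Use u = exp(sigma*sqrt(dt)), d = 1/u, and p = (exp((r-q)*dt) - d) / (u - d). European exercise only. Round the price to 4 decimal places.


Answer: Price = V(0,0) = 0.1137

Derivation:
dt = T/N = 0.250000
u = exp(sigma*sqrt(dt)) = 1.336427; d = 1/u = 0.748264
p = (exp((r-q)*dt) - d) / (u - d) = 0.436099
Discount per step: exp(-r*dt) = 0.994266
Stock lattice S(k, i) with i counting down-moves:
  k=0: S(0,0) = 0.8900
  k=1: S(1,0) = 1.1894; S(1,1) = 0.6660
  k=2: S(2,0) = 1.5896; S(2,1) = 0.8900; S(2,2) = 0.4983
Terminal payoffs V(N, i) = max(K - S_T, 0):
  V(2,0) = 0.000000; V(2,1) = 0.000000; V(2,2) = 0.361690
Backward induction: V(k, i) = exp(-r*dt) * [p * V(k+1, i) + (1-p) * V(k+1, i+1)].
  V(1,0) = exp(-r*dt) * [p*0.000000 + (1-p)*0.000000] = 0.000000
  V(1,1) = exp(-r*dt) * [p*0.000000 + (1-p)*0.361690] = 0.202788
  V(0,0) = exp(-r*dt) * [p*0.000000 + (1-p)*0.202788] = 0.113697


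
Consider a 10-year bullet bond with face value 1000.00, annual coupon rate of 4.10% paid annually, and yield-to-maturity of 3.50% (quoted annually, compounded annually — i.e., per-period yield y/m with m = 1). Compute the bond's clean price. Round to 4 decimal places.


Coupon per period c = face * coupon_rate / m = 41.000000
Periods per year m = 1; per-period yield y/m = 0.035000
Number of cashflows N = 10
Cashflows (t years, CF_t, discount factor 1/(1+y/m)^(m*t), PV):
  t = 1.0000: CF_t = 41.000000, DF = 0.966184, PV = 39.613527
  t = 2.0000: CF_t = 41.000000, DF = 0.933511, PV = 38.273939
  t = 3.0000: CF_t = 41.000000, DF = 0.901943, PV = 36.979651
  t = 4.0000: CF_t = 41.000000, DF = 0.871442, PV = 35.729131
  t = 5.0000: CF_t = 41.000000, DF = 0.841973, PV = 34.520900
  t = 6.0000: CF_t = 41.000000, DF = 0.813501, PV = 33.353526
  t = 7.0000: CF_t = 41.000000, DF = 0.785991, PV = 32.225629
  t = 8.0000: CF_t = 41.000000, DF = 0.759412, PV = 31.135874
  t = 9.0000: CF_t = 41.000000, DF = 0.733731, PV = 30.082970
  t = 10.0000: CF_t = 1041.000000, DF = 0.708919, PV = 737.984485
Price P = sum_t PV_t = 1049.899632

Answer: Price = 1049.8996


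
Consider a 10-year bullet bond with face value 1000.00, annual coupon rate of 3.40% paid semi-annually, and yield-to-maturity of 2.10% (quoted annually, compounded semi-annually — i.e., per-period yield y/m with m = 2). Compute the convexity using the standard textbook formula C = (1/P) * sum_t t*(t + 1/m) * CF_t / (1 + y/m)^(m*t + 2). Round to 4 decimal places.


Coupon per period c = face * coupon_rate / m = 17.000000
Periods per year m = 2; per-period yield y/m = 0.010500
Number of cashflows N = 20
Cashflows (t years, CF_t, discount factor 1/(1+y/m)^(m*t), PV):
  t = 0.5000: CF_t = 17.000000, DF = 0.989609, PV = 16.823355
  t = 1.0000: CF_t = 17.000000, DF = 0.979326, PV = 16.648545
  t = 1.5000: CF_t = 17.000000, DF = 0.969150, PV = 16.475552
  t = 2.0000: CF_t = 17.000000, DF = 0.959080, PV = 16.304356
  t = 2.5000: CF_t = 17.000000, DF = 0.949114, PV = 16.134939
  t = 3.0000: CF_t = 17.000000, DF = 0.939252, PV = 15.967283
  t = 3.5000: CF_t = 17.000000, DF = 0.929492, PV = 15.801368
  t = 4.0000: CF_t = 17.000000, DF = 0.919834, PV = 15.637178
  t = 4.5000: CF_t = 17.000000, DF = 0.910276, PV = 15.474694
  t = 5.0000: CF_t = 17.000000, DF = 0.900818, PV = 15.313898
  t = 5.5000: CF_t = 17.000000, DF = 0.891457, PV = 15.154773
  t = 6.0000: CF_t = 17.000000, DF = 0.882194, PV = 14.997301
  t = 6.5000: CF_t = 17.000000, DF = 0.873027, PV = 14.841466
  t = 7.0000: CF_t = 17.000000, DF = 0.863956, PV = 14.687249
  t = 7.5000: CF_t = 17.000000, DF = 0.854979, PV = 14.534636
  t = 8.0000: CF_t = 17.000000, DF = 0.846095, PV = 14.383608
  t = 8.5000: CF_t = 17.000000, DF = 0.837303, PV = 14.234149
  t = 9.0000: CF_t = 17.000000, DF = 0.828603, PV = 14.086244
  t = 9.5000: CF_t = 17.000000, DF = 0.819993, PV = 13.939875
  t = 10.0000: CF_t = 1017.000000, DF = 0.811472, PV = 825.267222
Price P = sum_t PV_t = 1116.707689
Convexity numerator sum_t t*(t + 1/m) * CF_t / (1+y/m)^(m*t + 2):
  t = 0.5000: term = 8.237776
  t = 1.0000: term = 24.456534
  t = 1.5000: term = 48.404817
  t = 2.0000: term = 79.836413
  t = 2.5000: term = 118.510262
  t = 3.0000: term = 164.190369
  t = 3.5000: term = 216.645711
  t = 4.0000: term = 275.650159
  t = 4.5000: term = 340.982384
  t = 5.0000: term = 412.425777
  t = 5.5000: term = 489.768364
  t = 6.0000: term = 572.802729
  t = 6.5000: term = 661.325928
  t = 7.0000: term = 755.139415
  t = 7.5000: term = 854.048960
  t = 8.0000: term = 957.864577
  t = 8.5000: term = 1066.400444
  t = 9.0000: term = 1179.474834
  t = 9.5000: term = 1296.910038
  t = 10.0000: term = 84861.608494
Convexity = (1/P) * sum = 94384.683988 / 1116.707689 = 84.520493

Answer: Convexity = 84.5205


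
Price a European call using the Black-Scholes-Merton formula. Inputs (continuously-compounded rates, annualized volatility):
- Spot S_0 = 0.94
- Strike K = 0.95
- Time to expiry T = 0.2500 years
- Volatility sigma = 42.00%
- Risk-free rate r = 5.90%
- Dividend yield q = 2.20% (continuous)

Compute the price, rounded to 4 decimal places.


d1 = (ln(S/K) + (r - q + 0.5*sigma^2) * T) / (sigma * sqrt(T)) = 0.09865662
d2 = d1 - sigma * sqrt(T) = -0.11134338
exp(-rT) = 0.98535825; exp(-qT) = 0.99451510
C = S_0 * exp(-qT) * N(d1) - K * exp(-rT) * N(d2)
N(d1) = 0.53929454; N(d2) = 0.45567203
C = 0.9400 * 0.99451510 * 0.53929454 - 0.9500 * 0.98535825 * 0.45567203 = 0.0776

Answer: Price = 0.0776


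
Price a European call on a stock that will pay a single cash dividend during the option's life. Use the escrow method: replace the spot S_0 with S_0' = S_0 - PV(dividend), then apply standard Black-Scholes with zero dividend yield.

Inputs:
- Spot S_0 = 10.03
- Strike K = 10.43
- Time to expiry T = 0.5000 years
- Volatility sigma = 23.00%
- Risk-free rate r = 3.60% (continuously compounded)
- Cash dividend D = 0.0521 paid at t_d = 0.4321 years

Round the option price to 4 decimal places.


Answer: Price = 0.5312

Derivation:
PV(D) = D * exp(-r * t_d) = 0.0521 * 0.98456476 = 0.05129582
S_0' = S_0 - PV(D) = 10.0300 - 0.05129582 = 9.97870418
d1 = (ln(S_0'/K) + (r + sigma^2/2)*T) / (sigma*sqrt(T)) = -0.07998318
d2 = d1 - sigma*sqrt(T) = -0.24261774
exp(-rT) = 0.98216103
N(d1) = 0.46812532; N(d2) = 0.40415077
C = S_0' * N(d1) - K * exp(-rT) * N(d2) = 9.97870418 * 0.46812532 - 10.4300 * 0.98216103 * 0.40415077 = 0.5312


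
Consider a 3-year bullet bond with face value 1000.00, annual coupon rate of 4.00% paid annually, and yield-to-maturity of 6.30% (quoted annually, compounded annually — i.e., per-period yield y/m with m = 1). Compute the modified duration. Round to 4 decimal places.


Answer: Modified duration = 2.7113

Derivation:
Coupon per period c = face * coupon_rate / m = 40.000000
Periods per year m = 1; per-period yield y/m = 0.063000
Number of cashflows N = 3
Cashflows (t years, CF_t, discount factor 1/(1+y/m)^(m*t), PV):
  t = 1.0000: CF_t = 40.000000, DF = 0.940734, PV = 37.629351
  t = 2.0000: CF_t = 40.000000, DF = 0.884980, PV = 35.399201
  t = 3.0000: CF_t = 1040.000000, DF = 0.832531, PV = 865.831827
Price P = sum_t PV_t = 938.860379
First compute Macaulay numerator sum_t t * PV_t:
  t * PV_t at t = 1.0000: 37.629351
  t * PV_t at t = 2.0000: 70.798402
  t * PV_t at t = 3.0000: 2597.495480
Macaulay duration D = 2705.923233 / 938.860379 = 2.882136
Modified duration = D / (1 + y/m) = 2.882136 / (1 + 0.063000) = 2.711323


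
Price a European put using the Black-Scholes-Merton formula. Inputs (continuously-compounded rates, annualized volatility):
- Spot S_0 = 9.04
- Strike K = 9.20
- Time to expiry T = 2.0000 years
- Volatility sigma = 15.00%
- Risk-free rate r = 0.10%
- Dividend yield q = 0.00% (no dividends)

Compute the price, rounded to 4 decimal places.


d1 = (ln(S/K) + (r - q + 0.5*sigma^2) * T) / (sigma * sqrt(T)) = 0.03278944
d2 = d1 - sigma * sqrt(T) = -0.17934260
exp(-rT) = 0.99800200; exp(-qT) = 1.00000000
P = K * exp(-rT) * N(-d2) - S_0 * exp(-qT) * N(-d1)
N(-d1) = 0.48692125; N(-d2) = 0.57116565
P = 9.2000 * 0.99800200 * 0.57116565 - 9.0400 * 1.00000000 * 0.48692125 = 0.8425

Answer: Price = 0.8425


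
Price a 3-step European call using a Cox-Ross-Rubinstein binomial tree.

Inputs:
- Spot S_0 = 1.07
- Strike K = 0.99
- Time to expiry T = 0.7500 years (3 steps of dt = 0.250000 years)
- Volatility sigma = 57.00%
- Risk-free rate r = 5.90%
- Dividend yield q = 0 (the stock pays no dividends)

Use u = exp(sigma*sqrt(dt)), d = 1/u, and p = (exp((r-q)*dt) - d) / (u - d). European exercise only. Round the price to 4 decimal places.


dt = T/N = 0.250000
u = exp(sigma*sqrt(dt)) = 1.329762; d = 1/u = 0.752014
p = (exp((r-q)*dt) - d) / (u - d) = 0.454948
Discount per step: exp(-r*dt) = 0.985358
Stock lattice S(k, i) with i counting down-moves:
  k=0: S(0,0) = 1.0700
  k=1: S(1,0) = 1.4228; S(1,1) = 0.8047
  k=2: S(2,0) = 1.8920; S(2,1) = 1.0700; S(2,2) = 0.6051
  k=3: S(3,0) = 2.5160; S(3,1) = 1.4228; S(3,2) = 0.8047; S(3,3) = 0.4551
Terminal payoffs V(N, i) = max(S_T - K, 0):
  V(3,0) = 1.525971; V(3,1) = 0.432845; V(3,2) = 0.000000; V(3,3) = 0.000000
Backward induction: V(k, i) = exp(-r*dt) * [p * V(k+1, i) + (1-p) * V(k+1, i+1)].
  V(2,0) = exp(-r*dt) * [p*1.525971 + (1-p)*0.432845] = 0.916541
  V(2,1) = exp(-r*dt) * [p*0.432845 + (1-p)*0.000000] = 0.194039
  V(2,2) = exp(-r*dt) * [p*0.000000 + (1-p)*0.000000] = 0.000000
  V(1,0) = exp(-r*dt) * [p*0.916541 + (1-p)*0.194039] = 0.515086
  V(1,1) = exp(-r*dt) * [p*0.194039 + (1-p)*0.000000] = 0.086985
  V(0,0) = exp(-r*dt) * [p*0.515086 + (1-p)*0.086985] = 0.277623

Answer: Price = V(0,0) = 0.2776


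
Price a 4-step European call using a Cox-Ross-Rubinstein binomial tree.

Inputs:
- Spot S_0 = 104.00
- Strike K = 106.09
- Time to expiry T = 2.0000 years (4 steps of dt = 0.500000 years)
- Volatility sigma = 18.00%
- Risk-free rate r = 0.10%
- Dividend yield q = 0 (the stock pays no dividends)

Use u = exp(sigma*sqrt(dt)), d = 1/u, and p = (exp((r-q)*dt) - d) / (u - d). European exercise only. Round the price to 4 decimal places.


dt = T/N = 0.500000
u = exp(sigma*sqrt(dt)) = 1.135734; d = 1/u = 0.880488
p = (exp((r-q)*dt) - d) / (u - d) = 0.470182
Discount per step: exp(-r*dt) = 0.999500
Stock lattice S(k, i) with i counting down-moves:
  k=0: S(0,0) = 104.0000
  k=1: S(1,0) = 118.1163; S(1,1) = 91.5707
  k=2: S(2,0) = 134.1488; S(2,1) = 104.0000; S(2,2) = 80.6269
  k=3: S(3,0) = 152.3573; S(3,1) = 118.1163; S(3,2) = 91.5707; S(3,3) = 70.9910
  k=4: S(4,0) = 173.0374; S(4,1) = 134.1488; S(4,2) = 104.0000; S(4,3) = 80.6269; S(4,4) = 62.5067
Terminal payoffs V(N, i) = max(S_T - K, 0):
  V(4,0) = 66.947404; V(4,1) = 28.058761; V(4,2) = 0.000000; V(4,3) = 0.000000; V(4,4) = 0.000000
Backward induction: V(k, i) = exp(-r*dt) * [p * V(k+1, i) + (1-p) * V(k+1, i+1)].
  V(3,0) = exp(-r*dt) * [p*66.947404 + (1-p)*28.058761] = 46.320353
  V(3,1) = exp(-r*dt) * [p*28.058761 + (1-p)*0.000000] = 13.186143
  V(3,2) = exp(-r*dt) * [p*0.000000 + (1-p)*0.000000] = 0.000000
  V(3,3) = exp(-r*dt) * [p*0.000000 + (1-p)*0.000000] = 0.000000
  V(2,0) = exp(-r*dt) * [p*46.320353 + (1-p)*13.186143] = 28.750888
  V(2,1) = exp(-r*dt) * [p*13.186143 + (1-p)*0.000000] = 6.196794
  V(2,2) = exp(-r*dt) * [p*0.000000 + (1-p)*0.000000] = 0.000000
  V(1,0) = exp(-r*dt) * [p*28.750888 + (1-p)*6.196794] = 16.792935
  V(1,1) = exp(-r*dt) * [p*6.196794 + (1-p)*0.000000] = 2.912167
  V(0,0) = exp(-r*dt) * [p*16.792935 + (1-p)*2.912167] = 9.433943

Answer: Price = V(0,0) = 9.4339


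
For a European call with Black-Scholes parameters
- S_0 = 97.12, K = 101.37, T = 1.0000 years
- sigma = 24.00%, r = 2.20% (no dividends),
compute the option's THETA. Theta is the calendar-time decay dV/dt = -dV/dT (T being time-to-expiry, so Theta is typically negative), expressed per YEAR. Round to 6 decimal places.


d1 = 0.0332089080; d2 = -0.2067910920
phi(d1) = 0.3987223580; exp(-qT) = 1.0000000000; exp(-rT) = 0.9782402351
Theta = -S*exp(-qT)*phi(d1)*sigma/(2*sqrt(T)) - r*K*exp(-rT)*N(d2) + q*S*exp(-qT)*N(d1)
N(d1) = 0.5132460028; N(d2) = 0.4180865067; sqrt(T) = 1.0000000000
Term 1 = -97.1200 * 1.0000000000 * 0.3987223580 * 0.2400 / (2 * 1.0000000000) = -4.6468698491
Term 2 = -0.0220 * 101.3700 * 0.9782402351 * 0.4180865067 = -0.9121028235
Term 3 = 0 (no dividend yield, q = 0)
Theta = -4.6468698491 + (-0.9121028235) + (0.0000000000) = -5.558973

Answer: Theta = -5.558973


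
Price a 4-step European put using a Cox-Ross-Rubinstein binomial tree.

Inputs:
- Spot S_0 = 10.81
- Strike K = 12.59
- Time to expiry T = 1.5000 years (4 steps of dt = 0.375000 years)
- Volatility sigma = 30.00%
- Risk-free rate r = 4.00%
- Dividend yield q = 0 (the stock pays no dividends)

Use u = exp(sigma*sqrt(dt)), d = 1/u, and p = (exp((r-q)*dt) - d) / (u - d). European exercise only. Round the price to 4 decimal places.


Answer: Price = V(0,0) = 2.3069

Derivation:
dt = T/N = 0.375000
u = exp(sigma*sqrt(dt)) = 1.201669; d = 1/u = 0.832176
p = (exp((r-q)*dt) - d) / (u - d) = 0.495103
Discount per step: exp(-r*dt) = 0.985112
Stock lattice S(k, i) with i counting down-moves:
  k=0: S(0,0) = 10.8100
  k=1: S(1,0) = 12.9900; S(1,1) = 8.9958
  k=2: S(2,0) = 15.6097; S(2,1) = 10.8100; S(2,2) = 7.4861
  k=3: S(3,0) = 18.7577; S(3,1) = 12.9900; S(3,2) = 8.9958; S(3,3) = 6.2298
  k=4: S(4,0) = 22.5406; S(4,1) = 15.6097; S(4,2) = 10.8100; S(4,3) = 7.4861; S(4,4) = 5.1842
Terminal payoffs V(N, i) = max(K - S_T, 0):
  V(4,0) = 0.000000; V(4,1) = 0.000000; V(4,2) = 1.780000; V(4,3) = 5.103898; V(4,4) = 7.405752
Backward induction: V(k, i) = exp(-r*dt) * [p * V(k+1, i) + (1-p) * V(k+1, i+1)].
  V(3,0) = exp(-r*dt) * [p*0.000000 + (1-p)*0.000000] = 0.000000
  V(3,1) = exp(-r*dt) * [p*0.000000 + (1-p)*1.780000] = 0.885337
  V(3,2) = exp(-r*dt) * [p*1.780000 + (1-p)*5.103898] = 3.406740
  V(3,3) = exp(-r*dt) * [p*5.103898 + (1-p)*7.405752] = 6.172808
  V(2,0) = exp(-r*dt) * [p*0.000000 + (1-p)*0.885337] = 0.440349
  V(2,1) = exp(-r*dt) * [p*0.885337 + (1-p)*3.406740] = 2.126252
  V(2,2) = exp(-r*dt) * [p*3.406740 + (1-p)*6.172808] = 4.731808
  V(1,0) = exp(-r*dt) * [p*0.440349 + (1-p)*2.126252] = 1.272328
  V(1,1) = exp(-r*dt) * [p*2.126252 + (1-p)*4.731808] = 3.390548
  V(0,0) = exp(-r*dt) * [p*1.272328 + (1-p)*3.390548] = 2.306946


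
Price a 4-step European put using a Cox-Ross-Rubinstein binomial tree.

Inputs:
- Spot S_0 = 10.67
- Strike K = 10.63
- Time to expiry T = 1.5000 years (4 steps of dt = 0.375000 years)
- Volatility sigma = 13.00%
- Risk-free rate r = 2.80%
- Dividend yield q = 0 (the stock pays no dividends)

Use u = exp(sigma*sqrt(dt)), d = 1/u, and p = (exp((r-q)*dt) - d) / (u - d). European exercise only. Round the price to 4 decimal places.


dt = T/N = 0.375000
u = exp(sigma*sqrt(dt)) = 1.082863; d = 1/u = 0.923478
p = (exp((r-q)*dt) - d) / (u - d) = 0.546334
Discount per step: exp(-r*dt) = 0.989555
Stock lattice S(k, i) with i counting down-moves:
  k=0: S(0,0) = 10.6700
  k=1: S(1,0) = 11.5541; S(1,1) = 9.8535
  k=2: S(2,0) = 12.5116; S(2,1) = 10.6700; S(2,2) = 9.0995
  k=3: S(3,0) = 13.5483; S(3,1) = 11.5541; S(3,2) = 9.8535; S(3,3) = 8.4032
  k=4: S(4,0) = 14.6710; S(4,1) = 12.5116; S(4,2) = 10.6700; S(4,3) = 9.0995; S(4,4) = 7.7602
Terminal payoffs V(N, i) = max(K - S_T, 0):
  V(4,0) = 0.000000; V(4,1) = 0.000000; V(4,2) = 0.000000; V(4,3) = 1.530502; V(4,4) = 2.869844
Backward induction: V(k, i) = exp(-r*dt) * [p * V(k+1, i) + (1-p) * V(k+1, i+1)].
  V(3,0) = exp(-r*dt) * [p*0.000000 + (1-p)*0.000000] = 0.000000
  V(3,1) = exp(-r*dt) * [p*0.000000 + (1-p)*0.000000] = 0.000000
  V(3,2) = exp(-r*dt) * [p*0.000000 + (1-p)*1.530502] = 0.687085
  V(3,3) = exp(-r*dt) * [p*1.530502 + (1-p)*2.869844] = 2.115784
  V(2,0) = exp(-r*dt) * [p*0.000000 + (1-p)*0.000000] = 0.000000
  V(2,1) = exp(-r*dt) * [p*0.000000 + (1-p)*0.687085] = 0.308451
  V(2,2) = exp(-r*dt) * [p*0.687085 + (1-p)*2.115784] = 1.321291
  V(1,0) = exp(-r*dt) * [p*0.000000 + (1-p)*0.308451] = 0.138472
  V(1,1) = exp(-r*dt) * [p*0.308451 + (1-p)*1.321291] = 0.759921
  V(0,0) = exp(-r*dt) * [p*0.138472 + (1-p)*0.759921] = 0.416012

Answer: Price = V(0,0) = 0.4160


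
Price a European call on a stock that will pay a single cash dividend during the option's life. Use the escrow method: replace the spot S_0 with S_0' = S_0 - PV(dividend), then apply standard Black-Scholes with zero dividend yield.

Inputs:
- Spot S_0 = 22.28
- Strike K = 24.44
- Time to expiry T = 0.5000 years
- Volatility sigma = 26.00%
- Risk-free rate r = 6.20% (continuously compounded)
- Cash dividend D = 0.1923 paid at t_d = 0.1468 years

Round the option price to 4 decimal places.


Answer: Price = 0.9944

Derivation:
PV(D) = D * exp(-r * t_d) = 0.1923 * 0.99093969 = 0.19055770
S_0' = S_0 - PV(D) = 22.2800 - 0.19055770 = 22.08944230
d1 = (ln(S_0'/K) + (r + sigma^2/2)*T) / (sigma*sqrt(T)) = -0.28948606
d2 = d1 - sigma*sqrt(T) = -0.47333382
exp(-rT) = 0.96947557
N(d1) = 0.38610472; N(d2) = 0.31798752
C = S_0' * N(d1) - K * exp(-rT) * N(d2) = 22.08944230 * 0.38610472 - 24.4400 * 0.96947557 * 0.31798752 = 0.9944


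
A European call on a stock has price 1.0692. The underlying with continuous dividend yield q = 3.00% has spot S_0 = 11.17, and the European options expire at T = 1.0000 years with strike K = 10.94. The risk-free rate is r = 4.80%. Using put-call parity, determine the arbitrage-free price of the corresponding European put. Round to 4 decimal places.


Put-call parity: C - P = S_0 * exp(-qT) - K * exp(-rT).
S_0 * exp(-qT) = 11.1700 * 0.97044553 = 10.83987661
K * exp(-rT) = 10.9400 * 0.95313379 = 10.42728363
P = C - S*exp(-qT) + K*exp(-rT)
P = 1.0692 - 10.83987661 + 10.42728363 = 0.6566

Answer: Put price = 0.6566


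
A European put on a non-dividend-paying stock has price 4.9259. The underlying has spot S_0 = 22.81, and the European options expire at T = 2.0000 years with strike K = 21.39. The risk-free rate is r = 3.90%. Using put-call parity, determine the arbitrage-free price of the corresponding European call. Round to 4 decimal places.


Put-call parity: C - P = S_0 * exp(-qT) - K * exp(-rT).
S_0 * exp(-qT) = 22.8100 * 1.00000000 = 22.81000000
K * exp(-rT) = 21.3900 * 0.92496443 = 19.78498908
C = P + S*exp(-qT) - K*exp(-rT)
C = 4.9259 + 22.81000000 - 19.78498908 = 7.9509

Answer: Call price = 7.9509


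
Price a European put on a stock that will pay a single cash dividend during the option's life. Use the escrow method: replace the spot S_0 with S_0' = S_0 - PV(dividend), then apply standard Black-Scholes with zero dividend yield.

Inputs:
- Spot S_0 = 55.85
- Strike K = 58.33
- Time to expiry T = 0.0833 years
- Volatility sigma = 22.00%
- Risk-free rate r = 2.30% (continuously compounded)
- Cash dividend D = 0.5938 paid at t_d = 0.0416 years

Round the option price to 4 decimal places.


PV(D) = D * exp(-r * t_d) = 0.5938 * 0.99904366 = 0.59323212
S_0' = S_0 - PV(D) = 55.8500 - 0.59323212 = 55.25676788
d1 = (ln(S_0'/K) + (r + sigma^2/2)*T) / (sigma*sqrt(T)) = -0.79050790
d2 = d1 - sigma*sqrt(T) = -0.85400372
exp(-rT) = 0.99808593
N(-d1) = 0.78538439; N(-d2) = 0.80344854
P = K * exp(-rT) * N(-d2) - S_0' * N(-d1) = 58.3300 * 0.99808593 * 0.80344854 - 55.25676788 * 0.78538439 = 3.3776

Answer: Price = 3.3776


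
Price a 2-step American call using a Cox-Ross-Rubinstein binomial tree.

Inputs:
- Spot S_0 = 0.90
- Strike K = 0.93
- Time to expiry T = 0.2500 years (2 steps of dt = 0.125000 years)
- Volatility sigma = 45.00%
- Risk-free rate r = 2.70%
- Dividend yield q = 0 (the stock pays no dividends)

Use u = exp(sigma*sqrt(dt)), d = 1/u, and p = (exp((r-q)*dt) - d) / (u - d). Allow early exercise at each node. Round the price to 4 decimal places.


dt = T/N = 0.125000
u = exp(sigma*sqrt(dt)) = 1.172454; d = 1/u = 0.852912
p = (exp((r-q)*dt) - d) / (u - d) = 0.470889
Discount per step: exp(-r*dt) = 0.996631
Stock lattice S(k, i) with i counting down-moves:
  k=0: S(0,0) = 0.9000
  k=1: S(1,0) = 1.0552; S(1,1) = 0.7676
  k=2: S(2,0) = 1.2372; S(2,1) = 0.9000; S(2,2) = 0.6547
Terminal payoffs V(N, i) = max(S_T - K, 0):
  V(2,0) = 0.307184; V(2,1) = 0.000000; V(2,2) = 0.000000
Backward induction: V(k, i) = exp(-r*dt) * [p * V(k+1, i) + (1-p) * V(k+1, i+1)]; then take max(V_cont, immediate exercise) for American.
  V(1,0) = exp(-r*dt) * [p*0.307184 + (1-p)*0.000000] = 0.144162; exercise = 0.125209; V(1,0) = max -> 0.144162
  V(1,1) = exp(-r*dt) * [p*0.000000 + (1-p)*0.000000] = 0.000000; exercise = 0.000000; V(1,1) = max -> 0.000000
  V(0,0) = exp(-r*dt) * [p*0.144162 + (1-p)*0.000000] = 0.067656; exercise = 0.000000; V(0,0) = max -> 0.067656

Answer: Price = V(0,0) = 0.0677


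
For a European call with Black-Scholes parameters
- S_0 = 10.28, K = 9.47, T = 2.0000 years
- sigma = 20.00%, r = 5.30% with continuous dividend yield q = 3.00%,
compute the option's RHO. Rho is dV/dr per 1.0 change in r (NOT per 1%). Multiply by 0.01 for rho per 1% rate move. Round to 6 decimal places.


d1 = 0.5942219665; d2 = 0.3113792541
phi(d1) = 0.3343762557; exp(-qT) = 0.9417645336; exp(-rT) = 0.8994246481
N(d2) = 0.6222438383
Rho = K*T*exp(-rT)*N(d2) = 9.4700 * 2.0000 * 0.8994246481 * 0.6222438383 = 10.599988

Answer: Rho = 10.599988


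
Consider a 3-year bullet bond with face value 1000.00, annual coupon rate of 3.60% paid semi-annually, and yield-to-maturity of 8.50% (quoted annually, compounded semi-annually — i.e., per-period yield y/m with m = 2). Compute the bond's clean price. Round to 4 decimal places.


Coupon per period c = face * coupon_rate / m = 18.000000
Periods per year m = 2; per-period yield y/m = 0.042500
Number of cashflows N = 6
Cashflows (t years, CF_t, discount factor 1/(1+y/m)^(m*t), PV):
  t = 0.5000: CF_t = 18.000000, DF = 0.959233, PV = 17.266187
  t = 1.0000: CF_t = 18.000000, DF = 0.920127, PV = 16.562290
  t = 1.5000: CF_t = 18.000000, DF = 0.882616, PV = 15.887088
  t = 2.0000: CF_t = 18.000000, DF = 0.846634, PV = 15.239413
  t = 2.5000: CF_t = 18.000000, DF = 0.812119, PV = 14.618142
  t = 3.0000: CF_t = 1018.000000, DF = 0.779011, PV = 793.033249
Price P = sum_t PV_t = 872.606370

Answer: Price = 872.6064


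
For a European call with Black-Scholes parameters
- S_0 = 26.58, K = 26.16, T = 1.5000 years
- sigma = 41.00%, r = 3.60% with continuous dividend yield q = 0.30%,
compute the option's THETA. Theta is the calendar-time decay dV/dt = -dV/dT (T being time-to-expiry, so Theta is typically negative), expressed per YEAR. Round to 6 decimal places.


Answer: Theta = -1.994754

Derivation:
d1 = 0.3813686787; d2 = -0.1207767185
phi(d1) = 0.3709605457; exp(-qT) = 0.9955101098; exp(-rT) = 0.9474321065
Theta = -S*exp(-qT)*phi(d1)*sigma/(2*sqrt(T)) - r*K*exp(-rT)*N(d2) + q*S*exp(-qT)*N(d1)
N(d1) = 0.6485351506; N(d2) = 0.4519339455; sqrt(T) = 1.2247448714
Term 1 = -26.5800 * 0.9955101098 * 0.3709605457 * 0.4100 / (2 * 1.2247448714) = -1.6429963730
Term 2 = -0.0360 * 26.1600 * 0.9474321065 * 0.4519339455 = -0.4032397172
Term 3 = 0.0030 * 26.5800 * 0.9955101098 * 0.6485351506 = 0.0514820019
Theta = -1.6429963730 + (-0.4032397172) + (0.0514820019) = -1.994754


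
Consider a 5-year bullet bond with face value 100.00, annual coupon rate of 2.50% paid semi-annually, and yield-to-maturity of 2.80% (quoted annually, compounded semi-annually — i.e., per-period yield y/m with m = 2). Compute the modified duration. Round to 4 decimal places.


Answer: Modified duration = 4.6635

Derivation:
Coupon per period c = face * coupon_rate / m = 1.250000
Periods per year m = 2; per-period yield y/m = 0.014000
Number of cashflows N = 10
Cashflows (t years, CF_t, discount factor 1/(1+y/m)^(m*t), PV):
  t = 0.5000: CF_t = 1.250000, DF = 0.986193, PV = 1.232742
  t = 1.0000: CF_t = 1.250000, DF = 0.972577, PV = 1.215722
  t = 1.5000: CF_t = 1.250000, DF = 0.959149, PV = 1.198936
  t = 2.0000: CF_t = 1.250000, DF = 0.945906, PV = 1.182383
  t = 2.5000: CF_t = 1.250000, DF = 0.932847, PV = 1.166058
  t = 3.0000: CF_t = 1.250000, DF = 0.919967, PV = 1.149959
  t = 3.5000: CF_t = 1.250000, DF = 0.907265, PV = 1.134082
  t = 4.0000: CF_t = 1.250000, DF = 0.894739, PV = 1.118424
  t = 4.5000: CF_t = 1.250000, DF = 0.882386, PV = 1.102982
  t = 5.0000: CF_t = 101.250000, DF = 0.870203, PV = 88.108028
Price P = sum_t PV_t = 98.609315
First compute Macaulay numerator sum_t t * PV_t:
  t * PV_t at t = 0.5000: 0.616371
  t * PV_t at t = 1.0000: 1.215722
  t * PV_t at t = 1.5000: 1.798405
  t * PV_t at t = 2.0000: 2.364766
  t * PV_t at t = 2.5000: 2.915146
  t * PV_t at t = 3.0000: 3.449876
  t * PV_t at t = 3.5000: 3.969286
  t * PV_t at t = 4.0000: 4.473695
  t * PV_t at t = 4.5000: 4.963419
  t * PV_t at t = 5.0000: 440.540141
Macaulay duration D = 466.306825 / 98.609315 = 4.728831
Modified duration = D / (1 + y/m) = 4.728831 / (1 + 0.014000) = 4.663542


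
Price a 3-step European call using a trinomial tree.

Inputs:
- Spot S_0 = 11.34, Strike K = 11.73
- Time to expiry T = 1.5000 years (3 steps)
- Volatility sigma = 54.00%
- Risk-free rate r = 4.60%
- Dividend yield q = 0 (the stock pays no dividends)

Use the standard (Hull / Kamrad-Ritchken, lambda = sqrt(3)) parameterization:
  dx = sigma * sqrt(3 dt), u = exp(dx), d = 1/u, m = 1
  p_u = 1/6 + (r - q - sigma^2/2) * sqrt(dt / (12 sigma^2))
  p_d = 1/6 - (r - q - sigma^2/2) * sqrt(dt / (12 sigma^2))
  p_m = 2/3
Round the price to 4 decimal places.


Answer: Price = V(0,0) = 2.8391

Derivation:
dt = T/N = 0.500000; dx = sigma*sqrt(3*dt) = 0.661362
u = exp(dx) = 1.937430; d = 1/u = 0.516148
p_u = 0.128942, p_m = 0.666667, p_d = 0.204392
Discount per step: exp(-r*dt) = 0.977262
Stock lattice S(k, j) with j the centered position index:
  k=0: S(0,+0) = 11.3400
  k=1: S(1,-1) = 5.8531; S(1,+0) = 11.3400; S(1,+1) = 21.9705
  k=2: S(2,-2) = 3.0211; S(2,-1) = 5.8531; S(2,+0) = 11.3400; S(2,+1) = 21.9705; S(2,+2) = 42.5662
  k=3: S(3,-3) = 1.5593; S(3,-2) = 3.0211; S(3,-1) = 5.8531; S(3,+0) = 11.3400; S(3,+1) = 21.9705; S(3,+2) = 42.5662; S(3,+3) = 82.4690
Terminal payoffs V(N, j) = max(S_T - K, 0):
  V(3,-3) = 0.000000; V(3,-2) = 0.000000; V(3,-1) = 0.000000; V(3,+0) = 0.000000; V(3,+1) = 10.240454; V(3,+2) = 30.836211; V(3,+3) = 70.739043
Backward induction: V(k, j) = exp(-r*dt) * [p_u * V(k+1, j+1) + p_m * V(k+1, j) + p_d * V(k+1, j-1)]
  V(2,-2) = exp(-r*dt) * [p_u*0.000000 + p_m*0.000000 + p_d*0.000000] = 0.000000
  V(2,-1) = exp(-r*dt) * [p_u*0.000000 + p_m*0.000000 + p_d*0.000000] = 0.000000
  V(2,+0) = exp(-r*dt) * [p_u*10.240454 + p_m*0.000000 + p_d*0.000000] = 1.290396
  V(2,+1) = exp(-r*dt) * [p_u*30.836211 + p_m*10.240454 + p_d*0.000000] = 10.557402
  V(2,+2) = exp(-r*dt) * [p_u*70.739043 + p_m*30.836211 + p_d*10.240454] = 31.049327
  V(1,-1) = exp(-r*dt) * [p_u*1.290396 + p_m*0.000000 + p_d*0.000000] = 0.162602
  V(1,+0) = exp(-r*dt) * [p_u*10.557402 + p_m*1.290396 + p_d*0.000000] = 2.171039
  V(1,+1) = exp(-r*dt) * [p_u*31.049327 + p_m*10.557402 + p_d*1.290396] = 11.048501
  V(0,+0) = exp(-r*dt) * [p_u*11.048501 + p_m*2.171039 + p_d*0.162602] = 2.839147
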